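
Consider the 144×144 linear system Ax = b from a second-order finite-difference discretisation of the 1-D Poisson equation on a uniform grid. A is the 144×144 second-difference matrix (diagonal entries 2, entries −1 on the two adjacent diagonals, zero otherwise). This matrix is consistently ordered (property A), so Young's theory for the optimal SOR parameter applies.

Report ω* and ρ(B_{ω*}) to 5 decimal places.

ω* = 1.95759, ρ_SOR = 0.95759

[ρ_J] n=144: ρ(B_J) = cos(π/(n+1)) = cos(π/145) = 0.99977.
√(1−ρ_J²) = |sin(π/145)| = 0.021664
[ω*] 2 ÷ (1 + 0.021664) = 2 ÷ 1.021664 = 1.95759.
Hence ρ(B_{ω*}) = 1.95759 − 1 = 0.95759.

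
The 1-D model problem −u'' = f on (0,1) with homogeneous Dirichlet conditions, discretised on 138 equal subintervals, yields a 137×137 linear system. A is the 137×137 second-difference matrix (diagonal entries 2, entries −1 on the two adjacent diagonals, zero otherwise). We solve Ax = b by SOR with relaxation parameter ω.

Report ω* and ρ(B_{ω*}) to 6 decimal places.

ω* = 1.955487, ρ_SOR = 0.955487

spectrum of D⁻¹(L+U) = {cos(kπ/138) : 1≤k≤137}; ρ_J = cos(π/138) = 0.999741.
root = sin(π/138) = 0.0227632  (since 1−cos² = sin²).
ω* = 2 / (1 + 0.0227632) = 2 / 1.0227632 ≈ 1.955487.
ρ_SOR = ω* − 1 = 1.955487 − 1 = 0.955487.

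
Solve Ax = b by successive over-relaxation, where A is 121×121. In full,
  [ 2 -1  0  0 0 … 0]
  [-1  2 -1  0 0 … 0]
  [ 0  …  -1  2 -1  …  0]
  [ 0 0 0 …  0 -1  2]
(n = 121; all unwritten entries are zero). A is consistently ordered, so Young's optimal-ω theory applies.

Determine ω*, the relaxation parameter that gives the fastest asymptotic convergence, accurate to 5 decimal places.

spectrum of D⁻¹(L+U) = {cos(kπ/122) : 1≤k≤121}; ρ_J = cos(π/122) = 0.99967.
√(1 − cos²(π/122)) = sin(π/122) ≈ 0.025748.
ω* = 2 / (1 + 0.025748) = 2 / 1.025748 ≈ 1.94980.
Hence ρ(B_{ω*}) = 1.94980 − 1 = 0.94980.

ω* = 1.94980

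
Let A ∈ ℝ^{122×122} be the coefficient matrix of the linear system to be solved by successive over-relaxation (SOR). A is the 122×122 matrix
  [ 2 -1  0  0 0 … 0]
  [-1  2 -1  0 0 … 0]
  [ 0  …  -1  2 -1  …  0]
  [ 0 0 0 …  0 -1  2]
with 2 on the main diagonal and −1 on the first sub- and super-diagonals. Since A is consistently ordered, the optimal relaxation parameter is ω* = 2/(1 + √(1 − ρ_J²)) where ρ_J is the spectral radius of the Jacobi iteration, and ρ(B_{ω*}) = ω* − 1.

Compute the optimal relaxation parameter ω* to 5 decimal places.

ρ_J = max_k |cos(kπ/123)| = cos(π/123) = 0.99967
√(1 − cos²(π/123)) = sin(π/123) ≈ 0.025539.
Young: ω* = 2/(1+√(1−ρ_J²)) = 2/(1+0.025539) = 2/1.025539 = 1.95019.
Hence ρ(B_{ω*}) = 1.95019 − 1 = 0.95019.

ω* = 1.95019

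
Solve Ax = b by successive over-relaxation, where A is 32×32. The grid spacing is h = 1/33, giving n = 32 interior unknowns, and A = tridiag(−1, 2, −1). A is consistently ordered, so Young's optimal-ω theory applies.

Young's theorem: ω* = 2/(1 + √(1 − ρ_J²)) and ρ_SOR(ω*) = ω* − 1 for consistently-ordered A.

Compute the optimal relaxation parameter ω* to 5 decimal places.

ρ_J = max_k |cos(kπ/33)| = cos(π/33) = 0.99547
√(1 − cos²(π/33)) = sin(π/33) ≈ 0.095056.
ω* = 2 / (1 + 0.095056) = 2 / 1.095056 ≈ 1.82639.
At ω = 1.82639 every |λ(B_ω)| = ω−1, so ρ_SOR = 0.82639.

ω* = 1.82639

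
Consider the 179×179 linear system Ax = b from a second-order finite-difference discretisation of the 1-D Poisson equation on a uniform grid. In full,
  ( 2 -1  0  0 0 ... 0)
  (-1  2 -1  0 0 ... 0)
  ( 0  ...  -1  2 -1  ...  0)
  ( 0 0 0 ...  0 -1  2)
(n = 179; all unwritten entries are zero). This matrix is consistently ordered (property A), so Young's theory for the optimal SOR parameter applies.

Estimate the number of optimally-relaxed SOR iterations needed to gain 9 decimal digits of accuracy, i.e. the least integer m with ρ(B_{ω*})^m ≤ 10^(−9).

m = 594

spectrum of D⁻¹(L+U) = {cos(kπ/180) : 1≤k≤179}; ρ_J = cos(π/180) = 0.9998477.
root = sin(π/180) = 0.0174524  (since 1−cos² = sin²).
Then 2/(1+√(1−ρ_J²)) = 2/(1+0.0174524); ω* = 2/1.0174524 = 1.9656939.
ρ(B_{ω*}) = ω*−1 = 0.9656939
9·ln10 = 20.7233; −ln(0.9656939) = 0.0349084; m = ⌈20.7233/0.0349084⌉ = ⌈593.648⌉ = 594.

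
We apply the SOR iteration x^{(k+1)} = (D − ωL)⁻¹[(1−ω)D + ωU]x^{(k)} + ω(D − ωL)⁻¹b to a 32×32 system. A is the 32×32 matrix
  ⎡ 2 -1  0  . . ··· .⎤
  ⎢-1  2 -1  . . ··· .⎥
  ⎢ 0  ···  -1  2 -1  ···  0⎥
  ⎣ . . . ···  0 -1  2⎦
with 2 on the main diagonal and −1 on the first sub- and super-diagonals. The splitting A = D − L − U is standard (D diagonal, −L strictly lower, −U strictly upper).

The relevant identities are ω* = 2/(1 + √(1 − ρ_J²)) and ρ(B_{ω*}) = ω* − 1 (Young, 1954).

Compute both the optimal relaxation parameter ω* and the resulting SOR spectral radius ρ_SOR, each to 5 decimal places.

ω* = 1.82639, ρ_SOR = 0.82639

½·tridiag(1,0,1) at n=32: λ_k = cos(kπ/33); max |λ| at k=1 ⇒ ρ_J = cos(π/33) ≈ 0.99547.
1 − cos²(π/33) = sin²(π/33) ⇒ √(1−ρ_J²) = sin(π/33) = 0.095056.
So ω* = 2/1.095056 = 1.82639 (Young).
ρ(B_{ω*}) = ω*−1 = 0.82639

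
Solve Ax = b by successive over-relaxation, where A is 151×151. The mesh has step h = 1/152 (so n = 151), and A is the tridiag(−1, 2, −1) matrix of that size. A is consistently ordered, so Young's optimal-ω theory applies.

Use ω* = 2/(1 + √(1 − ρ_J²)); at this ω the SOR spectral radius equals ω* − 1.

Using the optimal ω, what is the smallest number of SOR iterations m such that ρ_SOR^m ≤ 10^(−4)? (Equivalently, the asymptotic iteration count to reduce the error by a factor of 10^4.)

m = 223

n=151: λ(B_J) = 1 − λ(A)/2 = cos(kπ/152); k=1 gives ρ_J = 0.9997864.
1 − cos²(π/152) = sin²(π/152) ⇒ √(1−ρ_J²) = sin(π/152) = 0.0206669.
So ω* = 2/1.0206669 = 1.9595031 (Young).
ρ_SOR = ω* − 1 = 1.9595031 − 1 = 0.9595031.
4·ln10 = 9.21034; −ln(0.9595031) = 0.0413397; m = ⌈9.21034/0.0413397⌉ = ⌈222.796⌉ = 223.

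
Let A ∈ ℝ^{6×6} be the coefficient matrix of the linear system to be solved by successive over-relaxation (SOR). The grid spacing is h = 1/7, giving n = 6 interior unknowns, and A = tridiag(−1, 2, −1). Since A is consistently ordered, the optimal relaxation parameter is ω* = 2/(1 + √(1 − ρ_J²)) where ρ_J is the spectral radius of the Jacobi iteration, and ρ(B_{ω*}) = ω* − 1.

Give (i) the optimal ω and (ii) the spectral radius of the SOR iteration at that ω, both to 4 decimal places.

ω* = 1.3948, ρ_SOR = 0.3948

spectrum of D⁻¹(L+U) = {cos(kπ/7) : 1≤k≤6}; ρ_J = cos(π/7) = 0.9010.
root = sin(π/7) = 0.43388  (since 1−cos² = sin²).
ω* = 2/(1 + 0.43388) = 2/1.43388 = 1.3948.
ρ(B_{ω*}) = ω*−1 = 0.3948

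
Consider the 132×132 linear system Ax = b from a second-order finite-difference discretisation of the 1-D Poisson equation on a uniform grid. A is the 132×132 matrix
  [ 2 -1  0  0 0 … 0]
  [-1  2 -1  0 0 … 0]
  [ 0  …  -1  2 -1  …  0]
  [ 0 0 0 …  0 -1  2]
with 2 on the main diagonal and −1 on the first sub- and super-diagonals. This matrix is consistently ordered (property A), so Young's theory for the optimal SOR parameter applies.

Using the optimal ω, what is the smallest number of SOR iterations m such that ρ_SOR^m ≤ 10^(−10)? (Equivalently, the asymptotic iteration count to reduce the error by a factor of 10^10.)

m = 488

spectrum of D⁻¹(L+U) = {cos(kπ/133) : 1≤k≤132}; ρ_J = cos(π/133) = 0.9997210.
1 − cos²(π/133) = sin²(π/133) ⇒ √(1−ρ_J²) = sin(π/133) = 0.0236188.
Young: ω* = 2/(1+√(1−ρ_J²)) = 2/(1+0.0236188) = 2/1.0236188 = 1.9538524.
At ω = 1.9538524 every |λ(B_ω)| = ω−1, so ρ_SOR = 0.9538524.
Need (0.9538524)^m ≤ 10^(−10): m ≥ 10·ln10/|ln 0.9538524| = 23.0259/0.0472463 = 487.359 ⇒ m = 488.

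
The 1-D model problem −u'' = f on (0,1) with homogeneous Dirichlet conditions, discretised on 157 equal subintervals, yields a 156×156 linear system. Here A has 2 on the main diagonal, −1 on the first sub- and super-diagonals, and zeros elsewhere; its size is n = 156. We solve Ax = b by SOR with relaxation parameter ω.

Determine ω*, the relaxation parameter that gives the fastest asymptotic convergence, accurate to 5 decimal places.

With n=156, ρ(Jacobi) = cos(π/157) = 0.99980.
1 − cos²(π/157) = sin²(π/157) ⇒ √(1−ρ_J²) = sin(π/157) = 0.020009.
ω* = 2/(1 + 0.020009) = 2/1.020009 = 1.96077.
ρ_SOR = ω* − 1 = 1.96077 − 1 = 0.96077.

ω* = 1.96077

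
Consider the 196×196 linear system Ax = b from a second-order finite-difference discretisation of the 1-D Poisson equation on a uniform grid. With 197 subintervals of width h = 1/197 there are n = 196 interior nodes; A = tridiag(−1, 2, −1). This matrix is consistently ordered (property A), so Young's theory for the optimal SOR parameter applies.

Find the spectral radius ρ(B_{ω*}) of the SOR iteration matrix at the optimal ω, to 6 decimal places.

spectrum of D⁻¹(L+U) = {cos(kπ/197) : 1≤k≤196}; ρ_J = cos(π/197) = 0.999873.
√(1−ρ_J²) = |sin(π/197)| = 0.0159465
Then 2/(1+√(1−ρ_J²)) = 2/(1+0.0159465); ω* = 2/1.0159465 = 1.968608.
ρ_SOR = ω* − 1 = 1.968608 − 1 = 0.968608.

ρ_SOR = 0.968608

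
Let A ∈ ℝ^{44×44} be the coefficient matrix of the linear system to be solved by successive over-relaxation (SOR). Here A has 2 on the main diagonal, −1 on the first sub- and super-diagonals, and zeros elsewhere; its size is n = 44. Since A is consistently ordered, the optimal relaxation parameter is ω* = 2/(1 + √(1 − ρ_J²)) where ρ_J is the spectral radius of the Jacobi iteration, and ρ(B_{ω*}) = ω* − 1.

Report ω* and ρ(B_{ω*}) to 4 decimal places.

ρ_J = max_k |cos(kπ/45)| = cos(π/45) = 0.9976
√(1 − cos²(π/45)) = sin(π/45) ≈ 0.06976.
So ω* = 2/1.06976 = 1.8696 (Young).
At ω = 1.8696 every |λ(B_ω)| = ω−1, so ρ_SOR = 0.8696.

ω* = 1.8696, ρ_SOR = 0.8696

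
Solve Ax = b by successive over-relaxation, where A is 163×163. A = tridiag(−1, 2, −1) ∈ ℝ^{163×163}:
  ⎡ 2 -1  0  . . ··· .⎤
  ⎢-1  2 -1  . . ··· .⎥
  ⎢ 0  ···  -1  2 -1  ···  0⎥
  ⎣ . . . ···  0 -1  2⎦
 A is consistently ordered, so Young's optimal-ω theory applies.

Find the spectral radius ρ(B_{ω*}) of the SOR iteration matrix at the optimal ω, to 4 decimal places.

[ρ_J] n=163: ρ(B_J) = cos(π/(n+1)) = cos(π/164) = 0.9998.
√(1 − cos²(π/164)) = sin(π/164) ≈ 0.01915.
Then 2/(1+√(1−ρ_J²)) = 2/(1+0.01915); ω* = 2/1.01915 = 1.9624.
Hence ρ(B_{ω*}) = 1.9624 − 1 = 0.9624.

ρ_SOR = 0.9624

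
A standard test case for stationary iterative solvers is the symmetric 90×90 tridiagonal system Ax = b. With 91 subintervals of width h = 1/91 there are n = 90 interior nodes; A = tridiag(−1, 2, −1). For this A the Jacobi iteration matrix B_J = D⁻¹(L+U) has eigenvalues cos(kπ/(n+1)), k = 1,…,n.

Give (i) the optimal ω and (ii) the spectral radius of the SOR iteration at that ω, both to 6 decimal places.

ρ_J = max_k |cos(kπ/91)| = cos(π/91) = 0.999404
√(1 − cos²(π/91)) = sin(π/91) ≈ 0.0345161.
Young: ω* = 2/(1+√(1−ρ_J²)) = 2/(1+0.0345161) = 2/1.0345161 = 1.933271.
ρ_SOR = ω* − 1 = 1.933271 − 1 = 0.933271.

ω* = 1.933271, ρ_SOR = 0.933271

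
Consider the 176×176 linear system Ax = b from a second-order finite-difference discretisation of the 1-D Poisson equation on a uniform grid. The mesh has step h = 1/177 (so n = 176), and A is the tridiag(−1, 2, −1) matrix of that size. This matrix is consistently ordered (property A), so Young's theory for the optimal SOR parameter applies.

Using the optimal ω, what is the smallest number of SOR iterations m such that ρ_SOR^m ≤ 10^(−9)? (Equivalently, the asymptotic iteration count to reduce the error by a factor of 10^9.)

m = 584

½·tridiag(1,0,1) at n=176: λ_k = cos(kπ/177); max |λ| at k=1 ⇒ ρ_J = cos(π/177) ≈ 0.9998425.
root = sin(π/177) = 0.0177482  (since 1−cos² = sin²).
ω* = 2 / (1 + 0.0177482) = 2 / 1.0177482 ≈ 1.9651226.
ρ_SOR = ω* − 1 ≈ 0.9651226.
9·ln10 = 20.7233; −ln(0.9651226) = 0.0355001; m = ⌈20.7233/0.0355001⌉ = ⌈583.753⌉ = 584.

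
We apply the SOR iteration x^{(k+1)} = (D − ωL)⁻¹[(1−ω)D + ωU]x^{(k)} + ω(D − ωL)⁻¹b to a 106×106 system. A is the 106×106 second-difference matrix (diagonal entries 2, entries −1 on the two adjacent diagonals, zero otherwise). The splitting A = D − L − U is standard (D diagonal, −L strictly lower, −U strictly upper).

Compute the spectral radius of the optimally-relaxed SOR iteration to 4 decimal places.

ρ_SOR = 0.9430

B_J for the 106×106 system has eigenvalues cos(kπ/107); ρ_J = cos(π/107) = 0.9996.
√(1−ρ_J²) simplifies to sin(π/107) = 0.02936.
So ω* = 2/1.02936 = 1.9430 (Young).
Hence ρ(B_{ω*}) = 1.9430 − 1 = 0.9430.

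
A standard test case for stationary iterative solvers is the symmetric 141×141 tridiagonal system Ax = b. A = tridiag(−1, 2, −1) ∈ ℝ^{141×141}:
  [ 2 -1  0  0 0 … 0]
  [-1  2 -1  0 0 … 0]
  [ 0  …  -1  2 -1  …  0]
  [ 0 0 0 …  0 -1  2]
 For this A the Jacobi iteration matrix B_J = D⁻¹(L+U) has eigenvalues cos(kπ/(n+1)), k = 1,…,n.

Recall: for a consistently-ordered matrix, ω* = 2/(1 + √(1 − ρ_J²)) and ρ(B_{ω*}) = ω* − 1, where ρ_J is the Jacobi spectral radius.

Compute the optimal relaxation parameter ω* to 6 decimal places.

With n=141, ρ(Jacobi) = cos(π/142) = 0.999755.
√(1 − cos²(π/142)) = sin(π/142) ≈ 0.0221221.
ω* = 2 / (1 + 0.0221221) = 2 / 1.0221221 ≈ 1.956713.
[ρ_SOR] ω* − 1 = 0.956713.

ω* = 1.956713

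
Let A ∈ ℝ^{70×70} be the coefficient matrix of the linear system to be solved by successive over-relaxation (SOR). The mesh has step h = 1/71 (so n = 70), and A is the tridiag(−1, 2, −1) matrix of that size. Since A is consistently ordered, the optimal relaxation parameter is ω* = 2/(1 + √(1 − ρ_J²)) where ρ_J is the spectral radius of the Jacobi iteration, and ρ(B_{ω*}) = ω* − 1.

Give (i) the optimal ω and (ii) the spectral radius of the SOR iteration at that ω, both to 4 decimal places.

ρ_J = max_k |cos(kπ/71)| = cos(π/71) = 0.9990
√(1−ρ_J²) = |sin(π/71)| = 0.04423
ω* = 2/(1+0.04423) = 1.9153
At ω = 1.9153 every |λ(B_ω)| = ω−1, so ρ_SOR = 0.9153.

ω* = 1.9153, ρ_SOR = 0.9153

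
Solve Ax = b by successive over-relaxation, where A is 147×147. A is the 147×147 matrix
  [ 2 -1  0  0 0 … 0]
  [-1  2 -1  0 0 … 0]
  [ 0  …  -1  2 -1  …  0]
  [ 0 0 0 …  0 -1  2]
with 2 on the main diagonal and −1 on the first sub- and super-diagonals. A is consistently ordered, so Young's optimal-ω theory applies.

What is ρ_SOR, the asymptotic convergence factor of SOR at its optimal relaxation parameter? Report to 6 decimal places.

[ρ_J] n=147: ρ(B_J) = cos(π/(n+1)) = cos(π/148) = 0.999775.
√(1 − cos²(π/148)) = sin(π/148) ≈ 0.0212254.
So ω* = 2/1.0212254 = 1.958432 (Young).
and ρ(B_{ω*}) = 1.958432 − 1 = 0.958432.

ρ_SOR = 0.958432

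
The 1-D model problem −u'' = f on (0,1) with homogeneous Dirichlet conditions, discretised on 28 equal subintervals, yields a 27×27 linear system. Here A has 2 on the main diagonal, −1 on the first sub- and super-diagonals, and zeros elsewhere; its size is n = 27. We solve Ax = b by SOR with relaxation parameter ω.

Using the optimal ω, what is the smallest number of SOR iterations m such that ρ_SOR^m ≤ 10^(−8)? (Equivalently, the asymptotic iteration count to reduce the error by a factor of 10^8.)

m = 82

spectrum of D⁻¹(L+U) = {cos(kπ/28) : 1≤k≤27}; ρ_J = cos(π/28) = 0.9937122.
1 − cos²(π/28) = sin²(π/28) ⇒ √(1−ρ_J²) = sin(π/28) = 0.1119645.
[ω*] 2 ÷ (1 + 0.1119645) = 2 ÷ 1.1119645 = 1.7986186.
ρ(B_{ω*}) = ω*−1 = 0.7986186
(0.7986186)^m ≤ 10^{−8}  ⇒  m·ln(0.7986186) ≤ −8·ln10  ⇒  m ≥ 81.916  ⇒  m = 82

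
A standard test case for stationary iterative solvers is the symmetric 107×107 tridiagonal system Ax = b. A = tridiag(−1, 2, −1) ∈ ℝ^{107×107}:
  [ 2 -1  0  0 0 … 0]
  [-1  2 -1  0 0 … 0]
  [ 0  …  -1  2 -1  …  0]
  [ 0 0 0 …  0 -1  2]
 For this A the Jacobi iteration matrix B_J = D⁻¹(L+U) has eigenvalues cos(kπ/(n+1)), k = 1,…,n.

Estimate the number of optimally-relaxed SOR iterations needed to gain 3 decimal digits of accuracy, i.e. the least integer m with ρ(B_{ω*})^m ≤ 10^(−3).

[ρ_J] n=107: ρ(B_J) = cos(π/(n+1)) = cos(π/108) = 0.9995770.
√(1−ρ_J²) = |sin(π/108)| = 0.0290847
ω* = 2/(1 + 0.0290847) = 2/1.0290847 = 1.9434746.
Hence ρ(B_{ω*}) = 1.9434746 − 1 = 0.9434746.
m ≥ 3·ln10 / (−ln 0.9434746) = 118.719; smallest integer m = 119.

m = 119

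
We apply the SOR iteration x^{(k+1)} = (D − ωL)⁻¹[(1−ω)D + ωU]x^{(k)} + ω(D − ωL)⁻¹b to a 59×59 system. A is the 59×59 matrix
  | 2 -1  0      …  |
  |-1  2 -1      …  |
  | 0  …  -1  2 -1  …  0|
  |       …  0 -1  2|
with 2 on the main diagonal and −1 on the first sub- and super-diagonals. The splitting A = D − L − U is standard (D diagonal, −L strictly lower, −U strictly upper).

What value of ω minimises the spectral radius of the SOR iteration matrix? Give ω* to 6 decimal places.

½·tridiag(1,0,1) at n=59: λ_k = cos(kπ/60); max |λ| at k=1 ⇒ ρ_J = cos(π/60) ≈ 0.998630.
√(1 − cos²(π/60)) = sin(π/60) ≈ 0.0523360.
ω* = 2/(1+0.0523360) = 1.900534
and ρ(B_{ω*}) = 1.900534 − 1 = 0.900534.

ω* = 1.900534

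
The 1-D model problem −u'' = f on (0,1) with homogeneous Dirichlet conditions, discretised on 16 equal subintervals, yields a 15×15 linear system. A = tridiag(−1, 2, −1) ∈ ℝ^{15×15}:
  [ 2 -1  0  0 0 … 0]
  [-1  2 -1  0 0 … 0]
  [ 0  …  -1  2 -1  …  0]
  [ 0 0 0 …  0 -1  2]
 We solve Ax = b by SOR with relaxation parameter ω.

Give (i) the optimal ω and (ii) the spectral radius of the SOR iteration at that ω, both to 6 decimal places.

ω* = 1.673514, ρ_SOR = 0.673514

½·tridiag(1,0,1) at n=15: λ_k = cos(kπ/16); max |λ| at k=1 ⇒ ρ_J = cos(π/16) ≈ 0.980785.
root = sin(π/16) = 0.1950903  (since 1−cos² = sin²).
[ω*] 2 ÷ (1 + 0.1950903) = 2 ÷ 1.1950903 = 1.673514.
[ρ_SOR] ω* − 1 = 0.673514.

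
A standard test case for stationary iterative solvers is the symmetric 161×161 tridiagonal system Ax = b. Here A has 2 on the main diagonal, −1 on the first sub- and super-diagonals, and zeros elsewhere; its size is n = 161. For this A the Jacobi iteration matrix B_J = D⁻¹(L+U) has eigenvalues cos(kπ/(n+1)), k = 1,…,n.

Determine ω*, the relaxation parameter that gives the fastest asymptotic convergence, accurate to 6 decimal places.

B_J for the 161×161 system has eigenvalues cos(kπ/162); ρ_J = cos(π/162) = 0.999812.
√(1−ρ_J²) simplifies to sin(π/162) = 0.0193913.
So ω* = 2/1.0193913 = 1.961955 (Young).
Hence ρ(B_{ω*}) = 1.961955 − 1 = 0.961955.

ω* = 1.961955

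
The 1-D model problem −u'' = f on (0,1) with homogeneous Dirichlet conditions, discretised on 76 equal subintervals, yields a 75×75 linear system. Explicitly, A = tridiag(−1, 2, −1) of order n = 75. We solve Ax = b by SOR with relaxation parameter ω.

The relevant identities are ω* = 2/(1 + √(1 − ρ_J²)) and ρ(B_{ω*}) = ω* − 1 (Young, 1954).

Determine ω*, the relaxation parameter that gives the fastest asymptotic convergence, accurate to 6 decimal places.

spectrum of D⁻¹(L+U) = {cos(kπ/76) : 1≤k≤75}; ρ_J = cos(π/76) = 0.999146.
√(1 − cos²(π/76)) = sin(π/76) ≈ 0.0413250.
[ω*] 2 ÷ (1 + 0.0413250) = 2 ÷ 1.0413250 = 1.920630.
At ω = 1.920630 every |λ(B_ω)| = ω−1, so ρ_SOR = 0.920630.

ω* = 1.920630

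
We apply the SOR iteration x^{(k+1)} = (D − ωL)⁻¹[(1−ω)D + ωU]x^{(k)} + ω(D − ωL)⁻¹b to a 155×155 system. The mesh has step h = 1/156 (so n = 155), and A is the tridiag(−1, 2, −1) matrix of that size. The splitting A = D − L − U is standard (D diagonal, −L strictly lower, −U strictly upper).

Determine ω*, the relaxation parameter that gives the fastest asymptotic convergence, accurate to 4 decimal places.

ω* = 1.9605

½·tridiag(1,0,1) at n=155: λ_k = cos(kπ/156); max |λ| at k=1 ⇒ ρ_J = cos(π/156) ≈ 0.9998.
√(1 − cos²(π/156)) = sin(π/156) ≈ 0.02014.
ω* = 2/(1 + 0.02014) = 2/1.02014 = 1.9605.
Hence ρ(B_{ω*}) = 1.9605 − 1 = 0.9605.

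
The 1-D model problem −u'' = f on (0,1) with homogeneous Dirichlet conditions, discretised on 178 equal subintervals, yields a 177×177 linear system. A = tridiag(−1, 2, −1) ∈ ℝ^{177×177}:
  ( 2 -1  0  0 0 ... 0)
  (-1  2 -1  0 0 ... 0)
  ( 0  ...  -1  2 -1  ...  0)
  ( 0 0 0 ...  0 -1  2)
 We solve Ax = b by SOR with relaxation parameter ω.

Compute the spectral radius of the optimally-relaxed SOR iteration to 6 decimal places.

ρ_J = max_k |cos(kπ/178)| = cos(π/178) = 0.999844
√(1−ρ_J²) simplifies to sin(π/178) = 0.0176485.
So ω* = 2/1.0176485 = 1.965315 (Young).
[ρ_SOR] ω* − 1 = 0.965315.

ρ_SOR = 0.965315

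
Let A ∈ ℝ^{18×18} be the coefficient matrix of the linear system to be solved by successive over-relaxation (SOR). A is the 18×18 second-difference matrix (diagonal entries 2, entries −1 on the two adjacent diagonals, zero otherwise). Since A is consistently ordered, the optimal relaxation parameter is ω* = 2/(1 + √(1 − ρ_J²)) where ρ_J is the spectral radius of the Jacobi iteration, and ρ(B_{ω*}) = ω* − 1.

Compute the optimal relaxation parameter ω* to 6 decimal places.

ω* = 1.717336

[ρ_J] n=18: ρ(B_J) = cos(π/(n+1)) = cos(π/19) = 0.986361.
√(1−ρ_J²) = |sin(π/19)| = 0.1645946
ω* = 2/(1+0.1645946) = 1.717336
[ρ_SOR] ω* − 1 = 0.717336.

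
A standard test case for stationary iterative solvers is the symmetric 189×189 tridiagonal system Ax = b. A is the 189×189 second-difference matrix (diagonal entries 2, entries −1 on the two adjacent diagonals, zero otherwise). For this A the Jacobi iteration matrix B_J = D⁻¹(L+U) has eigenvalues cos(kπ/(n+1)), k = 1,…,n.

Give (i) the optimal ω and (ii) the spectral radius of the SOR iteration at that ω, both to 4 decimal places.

½·tridiag(1,0,1) at n=189: λ_k = cos(kπ/190); max |λ| at k=1 ⇒ ρ_J = cos(π/190) ≈ 0.9999.
root = sin(π/190) = 0.01653  (since 1−cos² = sin²).
ω* = 2/(1+0.01653) = 1.9675
and ρ(B_{ω*}) = 1.9675 − 1 = 0.9675.

ω* = 1.9675, ρ_SOR = 0.9675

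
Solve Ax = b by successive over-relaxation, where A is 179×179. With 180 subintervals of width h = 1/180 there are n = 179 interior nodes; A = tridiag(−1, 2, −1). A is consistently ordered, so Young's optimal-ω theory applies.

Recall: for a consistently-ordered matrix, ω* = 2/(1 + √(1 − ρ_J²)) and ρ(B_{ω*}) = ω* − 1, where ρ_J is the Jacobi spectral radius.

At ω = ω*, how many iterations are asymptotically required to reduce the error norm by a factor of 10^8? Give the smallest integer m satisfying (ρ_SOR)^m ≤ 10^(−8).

m = 528

n=179: λ(B_J) = 1 − λ(A)/2 = cos(kπ/180); k=1 gives ρ_J = 0.9998477.
1 − cos²(π/180) = sin²(π/180) ⇒ √(1−ρ_J²) = sin(π/180) = 0.0174524.
ω* = 2/(1+0.0174524) = 1.9656939
[ρ_SOR] ω* − 1 = 0.9656939.
Need (0.9656939)^m ≤ 10^(−8): m ≥ 8·ln10/|ln 0.9656939| = 18.4207/0.0349084 = 527.687 ⇒ m = 528.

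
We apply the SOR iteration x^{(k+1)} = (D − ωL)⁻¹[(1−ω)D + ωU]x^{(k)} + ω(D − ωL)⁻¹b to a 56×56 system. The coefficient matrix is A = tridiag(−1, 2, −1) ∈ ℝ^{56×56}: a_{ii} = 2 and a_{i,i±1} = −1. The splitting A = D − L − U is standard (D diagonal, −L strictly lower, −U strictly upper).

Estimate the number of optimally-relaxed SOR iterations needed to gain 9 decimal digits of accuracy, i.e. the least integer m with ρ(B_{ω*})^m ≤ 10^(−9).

spectrum of D⁻¹(L+U) = {cos(kπ/57) : 1≤k≤56}; ρ_J = cos(π/57) = 0.9984815.
√(1−ρ_J²) simplifies to sin(π/57) = 0.0550878.
So ω* = 2/1.0550878 = 1.8955768 (Young).
and ρ(B_{ω*}) = 1.8955768 − 1 = 0.8955768.
9·ln10 = 20.7233; −ln(0.8955768) = 0.110287; m = ⌈20.7233/0.110287⌉ = ⌈187.903⌉ = 188.

m = 188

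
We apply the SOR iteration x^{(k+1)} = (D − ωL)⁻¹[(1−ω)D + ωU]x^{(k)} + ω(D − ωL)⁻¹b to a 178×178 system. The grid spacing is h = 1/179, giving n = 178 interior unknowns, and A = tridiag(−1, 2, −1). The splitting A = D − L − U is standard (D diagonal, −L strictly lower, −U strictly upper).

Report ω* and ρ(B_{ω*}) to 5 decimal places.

ω* = 1.96551, ρ_SOR = 0.96551

B_J for the 178×178 system has eigenvalues cos(kπ/179); ρ_J = cos(π/179) = 0.99985.
√(1 − cos²(π/179)) = sin(π/179) ≈ 0.017550.
[ω*] 2 ÷ (1 + 0.017550) = 2 ÷ 1.017550 = 1.96551.
ρ_SOR = ω* − 1 = 1.96551 − 1 = 0.96551.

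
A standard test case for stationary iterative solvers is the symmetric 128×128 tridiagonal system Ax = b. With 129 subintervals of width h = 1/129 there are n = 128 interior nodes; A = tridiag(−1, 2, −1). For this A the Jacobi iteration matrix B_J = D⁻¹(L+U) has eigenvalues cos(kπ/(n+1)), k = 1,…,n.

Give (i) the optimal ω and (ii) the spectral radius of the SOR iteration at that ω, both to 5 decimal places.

ω* = 1.95246, ρ_SOR = 0.95246

spectrum of D⁻¹(L+U) = {cos(kπ/129) : 1≤k≤128}; ρ_J = cos(π/129) = 0.99970.
root = sin(π/129) = 0.024351  (since 1−cos² = sin²).
ω* = 2 / (1 + 0.024351) = 2 / 1.024351 ≈ 1.95246.
ρ_SOR = ω* − 1 ≈ 0.95246.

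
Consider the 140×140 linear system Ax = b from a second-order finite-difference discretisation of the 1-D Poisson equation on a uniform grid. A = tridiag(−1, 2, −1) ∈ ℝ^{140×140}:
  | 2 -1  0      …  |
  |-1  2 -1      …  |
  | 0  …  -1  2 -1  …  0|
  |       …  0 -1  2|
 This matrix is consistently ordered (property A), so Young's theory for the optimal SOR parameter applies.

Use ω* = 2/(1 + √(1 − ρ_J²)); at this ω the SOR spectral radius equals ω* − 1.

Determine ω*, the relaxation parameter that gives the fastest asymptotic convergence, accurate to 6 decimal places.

ω* = 1.956413

With n=140, ρ(Jacobi) = cos(π/141) = 0.999752.
√(1 − cos²(π/141)) = sin(π/141) ≈ 0.0222790.
Then 2/(1+√(1−ρ_J²)) = 2/(1+0.0222790); ω* = 2/1.0222790 = 1.956413.
At ω = 1.956413 every |λ(B_ω)| = ω−1, so ρ_SOR = 0.956413.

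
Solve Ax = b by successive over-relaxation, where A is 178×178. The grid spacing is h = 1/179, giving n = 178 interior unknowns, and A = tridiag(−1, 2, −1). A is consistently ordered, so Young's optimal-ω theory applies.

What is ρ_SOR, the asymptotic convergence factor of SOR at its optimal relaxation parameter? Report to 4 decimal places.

ρ_SOR = 0.9655

n=178: λ(B_J) = 1 − λ(A)/2 = cos(kπ/179); k=1 gives ρ_J = 0.9998.
√(1 − cos²(π/179)) = sin(π/179) ≈ 0.01755.
ω* = 2/(1+0.01755) = 1.9655
[ρ_SOR] ω* − 1 = 0.9655.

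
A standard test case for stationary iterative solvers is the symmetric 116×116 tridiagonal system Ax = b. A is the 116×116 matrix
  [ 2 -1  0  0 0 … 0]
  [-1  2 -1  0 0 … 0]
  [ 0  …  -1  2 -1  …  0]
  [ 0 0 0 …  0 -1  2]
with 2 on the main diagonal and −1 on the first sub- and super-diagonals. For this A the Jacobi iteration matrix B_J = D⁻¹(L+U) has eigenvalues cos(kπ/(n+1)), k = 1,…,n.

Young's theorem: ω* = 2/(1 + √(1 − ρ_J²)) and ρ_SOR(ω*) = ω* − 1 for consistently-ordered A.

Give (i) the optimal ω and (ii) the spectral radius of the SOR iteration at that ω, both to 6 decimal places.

B_J for the 116×116 system has eigenvalues cos(kπ/117); ρ_J = cos(π/117) = 0.999640.
root = sin(π/117) = 0.0268480  (since 1−cos² = sin²).
ω* = 2/(1 + 0.0268480) = 2/1.0268480 = 1.947708.
and ρ(B_{ω*}) = 1.947708 − 1 = 0.947708.

ω* = 1.947708, ρ_SOR = 0.947708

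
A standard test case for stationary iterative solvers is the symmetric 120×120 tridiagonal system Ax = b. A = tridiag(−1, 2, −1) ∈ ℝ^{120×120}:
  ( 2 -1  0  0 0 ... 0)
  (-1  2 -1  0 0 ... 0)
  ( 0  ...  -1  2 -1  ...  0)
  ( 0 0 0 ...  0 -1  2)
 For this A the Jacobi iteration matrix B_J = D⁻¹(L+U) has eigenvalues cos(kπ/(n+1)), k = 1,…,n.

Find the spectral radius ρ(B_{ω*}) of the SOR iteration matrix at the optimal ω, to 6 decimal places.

n=120: λ(B_J) = 1 − λ(A)/2 = cos(kπ/121); k=1 gives ρ_J = 0.999663.
√(1 − cos²(π/121)) = sin(π/121) ≈ 0.0259607.
[ω*] 2 ÷ (1 + 0.0259607) = 2 ÷ 1.0259607 = 1.949392.
At ω = 1.949392 every |λ(B_ω)| = ω−1, so ρ_SOR = 0.949392.

ρ_SOR = 0.949392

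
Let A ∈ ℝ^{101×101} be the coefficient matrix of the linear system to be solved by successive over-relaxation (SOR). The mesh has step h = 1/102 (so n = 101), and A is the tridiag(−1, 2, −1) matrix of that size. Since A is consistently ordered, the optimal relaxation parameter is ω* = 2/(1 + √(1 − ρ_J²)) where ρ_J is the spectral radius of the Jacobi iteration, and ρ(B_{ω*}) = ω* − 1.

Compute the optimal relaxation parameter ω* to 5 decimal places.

ρ_J = max_k |cos(kπ/102)| = cos(π/102) = 0.99953
1 − cos²(π/102) = sin²(π/102) ⇒ √(1−ρ_J²) = sin(π/102) = 0.030795.
Then 2/(1+√(1−ρ_J²)) = 2/(1+0.030795); ω* = 2/1.030795 = 1.94025.
ρ(B_{ω*}) = ω*−1 = 0.94025

ω* = 1.94025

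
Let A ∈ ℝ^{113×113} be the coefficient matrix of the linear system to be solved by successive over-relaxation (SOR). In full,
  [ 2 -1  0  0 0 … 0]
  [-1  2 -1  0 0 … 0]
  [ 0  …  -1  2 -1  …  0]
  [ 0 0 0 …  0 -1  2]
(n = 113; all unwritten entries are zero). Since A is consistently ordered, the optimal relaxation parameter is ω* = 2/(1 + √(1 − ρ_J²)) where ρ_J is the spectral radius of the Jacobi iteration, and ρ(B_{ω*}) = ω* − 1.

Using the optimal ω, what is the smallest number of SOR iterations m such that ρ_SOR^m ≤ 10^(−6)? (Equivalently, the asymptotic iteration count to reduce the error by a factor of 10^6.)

spectrum of D⁻¹(L+U) = {cos(kπ/114) : 1≤k≤113}; ρ_J = cos(π/114) = 0.9996203.
√(1−ρ_J²) = |sin(π/114)| = 0.0275543
So ω* = 2/1.0275543 = 1.9463692 (Young).
ρ_SOR = ω* − 1 ≈ 0.9463692.
For 6 digits: m = 6·ln10 / (−ln 0.9463692) = 13.8155/0.0551225 = 250.633; round up → m = 251.

m = 251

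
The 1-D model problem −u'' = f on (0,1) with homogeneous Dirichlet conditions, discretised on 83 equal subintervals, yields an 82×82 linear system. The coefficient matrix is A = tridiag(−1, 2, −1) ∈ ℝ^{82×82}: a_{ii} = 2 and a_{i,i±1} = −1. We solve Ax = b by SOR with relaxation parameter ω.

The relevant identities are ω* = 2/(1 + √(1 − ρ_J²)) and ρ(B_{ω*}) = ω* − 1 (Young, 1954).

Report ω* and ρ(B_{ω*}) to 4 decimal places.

½·tridiag(1,0,1) at n=82: λ_k = cos(kπ/83); max |λ| at k=1 ⇒ ρ_J = cos(π/83) ≈ 0.9993.
root = sin(π/83) = 0.03784  (since 1−cos² = sin²).
ω* = 2 / (1 + 0.03784) = 2 / 1.03784 ≈ 1.9271.
At ω = 1.9271 every |λ(B_ω)| = ω−1, so ρ_SOR = 0.9271.

ω* = 1.9271, ρ_SOR = 0.9271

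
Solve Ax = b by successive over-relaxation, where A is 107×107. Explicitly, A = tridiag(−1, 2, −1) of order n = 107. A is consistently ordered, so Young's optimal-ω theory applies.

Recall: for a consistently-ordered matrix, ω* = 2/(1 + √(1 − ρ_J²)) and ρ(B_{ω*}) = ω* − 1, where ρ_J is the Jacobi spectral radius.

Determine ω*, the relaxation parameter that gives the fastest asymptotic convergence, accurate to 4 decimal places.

ω* = 1.9435

ρ_J = max_k |cos(kπ/108)| = cos(π/108) = 0.9996
root = sin(π/108) = 0.02908  (since 1−cos² = sin²).
So ω* = 2/1.02908 = 1.9435 (Young).
At ω = 1.9435 every |λ(B_ω)| = ω−1, so ρ_SOR = 0.9435.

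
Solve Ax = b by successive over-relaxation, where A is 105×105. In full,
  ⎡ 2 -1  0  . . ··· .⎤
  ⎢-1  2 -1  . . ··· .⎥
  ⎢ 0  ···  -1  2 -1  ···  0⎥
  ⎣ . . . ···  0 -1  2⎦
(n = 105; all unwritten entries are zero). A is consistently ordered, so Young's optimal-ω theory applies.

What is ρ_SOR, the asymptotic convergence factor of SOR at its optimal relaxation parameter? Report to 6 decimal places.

ρ_SOR = 0.942439

[ρ_J] n=105: ρ(B_J) = cos(π/(n+1)) = cos(π/106) = 0.999561.
√(1−ρ_J²) simplifies to sin(π/106) = 0.0296333.
ω* = 2/(1 + 0.0296333) = 2/1.0296333 = 1.942439.
and ρ(B_{ω*}) = 1.942439 − 1 = 0.942439.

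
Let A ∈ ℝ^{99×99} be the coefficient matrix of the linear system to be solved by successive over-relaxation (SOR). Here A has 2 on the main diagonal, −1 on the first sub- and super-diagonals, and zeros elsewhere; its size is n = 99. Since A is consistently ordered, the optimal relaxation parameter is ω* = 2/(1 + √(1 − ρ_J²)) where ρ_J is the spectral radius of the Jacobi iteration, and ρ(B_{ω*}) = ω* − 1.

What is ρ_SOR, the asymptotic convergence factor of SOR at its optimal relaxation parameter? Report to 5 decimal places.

ρ_SOR = 0.93909

With n=99, ρ(Jacobi) = cos(π/100) = 0.99951.
√(1 − cos²(π/100)) = sin(π/100) ≈ 0.031411.
[ω*] 2 ÷ (1 + 0.031411) = 2 ÷ 1.031411 = 1.93909.
and ρ(B_{ω*}) = 1.93909 − 1 = 0.93909.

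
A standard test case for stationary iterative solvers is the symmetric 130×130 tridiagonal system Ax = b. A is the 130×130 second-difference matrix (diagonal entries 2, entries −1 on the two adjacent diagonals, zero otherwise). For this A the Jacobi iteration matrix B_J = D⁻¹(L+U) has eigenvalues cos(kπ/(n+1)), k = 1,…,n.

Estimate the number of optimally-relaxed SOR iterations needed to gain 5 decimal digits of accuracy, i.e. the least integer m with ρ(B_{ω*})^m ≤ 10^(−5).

m = 241

½·tridiag(1,0,1) at n=130: λ_k = cos(kπ/131); max |λ| at k=1 ⇒ ρ_J = cos(π/131) ≈ 0.9997125.
root = sin(π/131) = 0.0239793  (since 1−cos² = sin²).
Young: ω* = 2/(1+√(1−ρ_J²)) = 2/(1+0.0239793) = 2/1.0239793 = 1.9531645.
and ρ(B_{ω*}) = 1.9531645 − 1 = 0.9531645.
ρ_SOR^m ≤ 10^(−5) ⇔ m ≥ 5·ln10/(−ln 0.9531645) = 11.5129/0.0479678 = 240.013; m = ⌈240.013⌉ = 241.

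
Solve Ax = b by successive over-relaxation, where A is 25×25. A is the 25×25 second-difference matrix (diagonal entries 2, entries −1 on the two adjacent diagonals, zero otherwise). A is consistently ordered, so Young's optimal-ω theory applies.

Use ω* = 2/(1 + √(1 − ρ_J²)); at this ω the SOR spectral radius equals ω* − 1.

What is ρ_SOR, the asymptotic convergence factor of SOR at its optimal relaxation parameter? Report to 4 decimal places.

B_J for the 25×25 system has eigenvalues cos(kπ/26); ρ_J = cos(π/26) = 0.9927.
root = sin(π/26) = 0.12054  (since 1−cos² = sin²).
ω* = 2/(1 + 0.12054) = 2/1.12054 = 1.7849.
ρ_SOR = ω* − 1 ≈ 0.7849.

ρ_SOR = 0.7849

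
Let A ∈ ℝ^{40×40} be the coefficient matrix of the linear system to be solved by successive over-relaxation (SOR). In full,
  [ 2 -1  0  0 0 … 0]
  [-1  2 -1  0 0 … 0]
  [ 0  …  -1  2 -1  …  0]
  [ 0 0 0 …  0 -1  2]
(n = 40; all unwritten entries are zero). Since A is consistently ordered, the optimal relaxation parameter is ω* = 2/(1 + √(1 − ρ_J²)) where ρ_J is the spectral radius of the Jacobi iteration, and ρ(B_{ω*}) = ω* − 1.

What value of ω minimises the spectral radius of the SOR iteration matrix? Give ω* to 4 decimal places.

ω* = 1.8578

½·tridiag(1,0,1) at n=40: λ_k = cos(kπ/41); max |λ| at k=1 ⇒ ρ_J = cos(π/41) ≈ 0.9971.
root = sin(π/41) = 0.07655  (since 1−cos² = sin²).
ω* = 2/(1 + 0.07655) = 2/1.07655 = 1.8578.
Hence ρ(B_{ω*}) = 1.8578 − 1 = 0.8578.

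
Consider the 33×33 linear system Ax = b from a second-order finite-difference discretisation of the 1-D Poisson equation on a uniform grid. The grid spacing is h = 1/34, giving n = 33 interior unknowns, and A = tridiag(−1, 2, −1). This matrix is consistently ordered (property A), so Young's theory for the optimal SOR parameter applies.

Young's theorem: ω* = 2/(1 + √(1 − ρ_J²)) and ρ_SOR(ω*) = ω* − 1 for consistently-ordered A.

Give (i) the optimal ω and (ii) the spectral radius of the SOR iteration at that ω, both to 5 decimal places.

ω* = 1.83105, ρ_SOR = 0.83105

[ρ_J] n=33: ρ(B_J) = cos(π/(n+1)) = cos(π/34) = 0.99573.
√(1 − cos²(π/34)) = sin(π/34) ≈ 0.092268.
Young: ω* = 2/(1+√(1−ρ_J²)) = 2/(1+0.092268) = 2/1.092268 = 1.83105.
Hence ρ(B_{ω*}) = 1.83105 − 1 = 0.83105.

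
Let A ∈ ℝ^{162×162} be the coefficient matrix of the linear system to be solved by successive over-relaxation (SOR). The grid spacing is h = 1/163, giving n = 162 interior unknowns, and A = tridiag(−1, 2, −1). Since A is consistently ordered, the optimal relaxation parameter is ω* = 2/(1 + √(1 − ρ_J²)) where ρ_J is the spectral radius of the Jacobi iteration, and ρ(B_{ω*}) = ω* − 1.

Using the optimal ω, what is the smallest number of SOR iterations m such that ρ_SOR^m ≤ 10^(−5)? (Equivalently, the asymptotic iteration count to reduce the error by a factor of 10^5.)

ρ_J = max_k |cos(kπ/163)| = cos(π/163) = 0.9998143
root = sin(π/163) = 0.0192724  (since 1−cos² = sin²).
So ω* = 2/1.0192724 = 1.9621840 (Young).
ρ_SOR = ω* − 1 = 1.9621840 − 1 = 0.9621840.
ρ_SOR^m ≤ 10^(−5) ⇔ m ≥ 5·ln10/(−ln 0.9621840) = 11.5129/0.0385496 = 298.652; m = ⌈298.652⌉ = 299.

m = 299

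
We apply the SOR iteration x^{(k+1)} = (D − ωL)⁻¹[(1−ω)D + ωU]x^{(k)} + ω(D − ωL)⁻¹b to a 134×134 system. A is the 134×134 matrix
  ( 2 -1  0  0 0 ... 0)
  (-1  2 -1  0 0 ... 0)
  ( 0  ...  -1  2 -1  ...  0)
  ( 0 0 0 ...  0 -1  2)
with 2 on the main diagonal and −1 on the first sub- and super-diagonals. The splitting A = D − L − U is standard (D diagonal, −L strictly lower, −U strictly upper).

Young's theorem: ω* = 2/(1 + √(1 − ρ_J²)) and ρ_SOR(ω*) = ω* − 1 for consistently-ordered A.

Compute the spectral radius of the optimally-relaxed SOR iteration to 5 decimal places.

n=134: λ(B_J) = 1 − λ(A)/2 = cos(kπ/135); k=1 gives ρ_J = 0.99973.
√(1 − cos²(π/135)) = sin(π/135) ≈ 0.023269.
Young: ω* = 2/(1+√(1−ρ_J²)) = 2/(1+0.023269) = 2/1.023269 = 1.95452.
Hence ρ(B_{ω*}) = 1.95452 − 1 = 0.95452.

ρ_SOR = 0.95452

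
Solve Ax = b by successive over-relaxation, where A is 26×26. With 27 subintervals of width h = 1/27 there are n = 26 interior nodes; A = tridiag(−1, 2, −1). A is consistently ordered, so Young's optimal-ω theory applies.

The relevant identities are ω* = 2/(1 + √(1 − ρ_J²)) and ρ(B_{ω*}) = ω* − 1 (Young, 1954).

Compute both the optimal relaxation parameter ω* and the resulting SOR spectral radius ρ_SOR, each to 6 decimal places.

[ρ_J] n=26: ρ(B_J) = cos(π/(n+1)) = cos(π/27) = 0.993238.
√(1 − cos²(π/27)) = sin(π/27) ≈ 0.1160929.
So ω* = 2/1.1160929 = 1.791966 (Young).
ρ_SOR = ω* − 1 ≈ 0.791966.

ω* = 1.791966, ρ_SOR = 0.791966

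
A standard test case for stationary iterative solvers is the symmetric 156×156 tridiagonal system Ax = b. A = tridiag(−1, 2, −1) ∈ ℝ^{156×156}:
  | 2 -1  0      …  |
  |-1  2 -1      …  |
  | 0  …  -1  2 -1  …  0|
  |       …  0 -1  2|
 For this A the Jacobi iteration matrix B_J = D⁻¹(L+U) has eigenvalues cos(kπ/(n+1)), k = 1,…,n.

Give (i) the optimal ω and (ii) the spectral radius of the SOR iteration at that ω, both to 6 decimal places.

spectrum of D⁻¹(L+U) = {cos(kπ/157) : 1≤k≤156}; ρ_J = cos(π/157) = 0.999800.
root = sin(π/157) = 0.0200088  (since 1−cos² = sin²).
Young: ω* = 2/(1+√(1−ρ_J²)) = 2/(1+0.0200088) = 2/1.0200088 = 1.960767.
At ω = 1.960767 every |λ(B_ω)| = ω−1, so ρ_SOR = 0.960767.

ω* = 1.960767, ρ_SOR = 0.960767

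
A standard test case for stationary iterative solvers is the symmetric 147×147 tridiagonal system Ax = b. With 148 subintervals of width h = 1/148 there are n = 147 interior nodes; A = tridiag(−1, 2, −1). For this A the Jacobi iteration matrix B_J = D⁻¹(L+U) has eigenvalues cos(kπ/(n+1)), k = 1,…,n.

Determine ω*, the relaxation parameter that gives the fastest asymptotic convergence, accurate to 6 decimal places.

ω* = 1.958432

B_J for the 147×147 system has eigenvalues cos(kπ/148); ρ_J = cos(π/148) = 0.999775.
√(1−ρ_J²) = |sin(π/148)| = 0.0212254
ω* = 2/(1+0.0212254) = 1.958432
and ρ(B_{ω*}) = 1.958432 − 1 = 0.958432.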